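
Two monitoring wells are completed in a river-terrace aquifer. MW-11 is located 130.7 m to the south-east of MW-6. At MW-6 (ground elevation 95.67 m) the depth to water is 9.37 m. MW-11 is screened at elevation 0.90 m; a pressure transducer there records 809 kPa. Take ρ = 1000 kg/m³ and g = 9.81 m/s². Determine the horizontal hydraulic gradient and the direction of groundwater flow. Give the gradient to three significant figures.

i ≈ 0.0224; groundwater flows toward the south-east

Total head at MW-6: h = 95.67 − 9.37 = 86.30 m.
Pressure head at MW-11: ψ = P/(ρg) = 809×1000 / (1000 × 9.81) = 82.47 m.
Total head at MW-11: h = z + ψ = 0.90 + 82.47 = 83.37 m.
Head difference: h(MW-6) − h(MW-11) = 86.30 − 83.37 = 2.93 m.
Hydraulic gradient: i = |Δh| / L = 2.93 / 130.7 = 0.0224.
Flow is from higher to lower head: from MW-6 toward MW-11, i.e. toward the south-east.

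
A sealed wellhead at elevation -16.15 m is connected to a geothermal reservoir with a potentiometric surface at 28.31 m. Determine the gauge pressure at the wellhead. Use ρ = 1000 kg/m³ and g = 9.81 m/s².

P ≈ 436 kPa

Head above the cap: Δh = 28.31 − (-16.15) = 44.46 m.
P = ρgΔh = 1000 × 9.81 × 44.46 = 436153 Pa ≈ 436 kPa.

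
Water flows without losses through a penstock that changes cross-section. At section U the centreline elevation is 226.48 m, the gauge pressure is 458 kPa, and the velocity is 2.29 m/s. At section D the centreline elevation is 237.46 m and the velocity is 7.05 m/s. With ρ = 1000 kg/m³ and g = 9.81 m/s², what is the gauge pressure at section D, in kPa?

P₂ ≈ 328 kPa

Pressure head at U: ψ₁ = P₁/(ρg) = 458×1000 / (1000 × 9.81) = 46.69 m.
Velocity heads: v₁²/2g = 2.29²/19.62 = 0.267 m; v₂²/2g = 7.05²/19.62 = 2.533 m.
Total head H = z₁ + ψ₁ + v₁²/2g = 226.48 + 46.69 + 0.267 = 273.44 m.
ψ₂ = H − z₂ − v₂²/2g = 273.44 − 237.46 − 2.533 = 33.45 m.
P₂ = ρgψ₂ = 1000 × 9.81 × 33.45 ≈ 328 kPa.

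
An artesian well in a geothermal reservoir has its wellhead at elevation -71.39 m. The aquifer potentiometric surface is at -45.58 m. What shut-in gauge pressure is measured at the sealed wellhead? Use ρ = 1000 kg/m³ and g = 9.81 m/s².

P ≈ 253 kPa

Head above the cap: Δh = -45.58 − (-71.39) = 25.81 m.
P = ρgΔh = 1000 × 9.81 × 25.81 = 253196 Pa ≈ 253 kPa.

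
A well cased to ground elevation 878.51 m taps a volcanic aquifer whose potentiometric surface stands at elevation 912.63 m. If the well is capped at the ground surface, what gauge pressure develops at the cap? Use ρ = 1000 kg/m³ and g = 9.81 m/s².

P ≈ 335 kPa

Head above the cap: Δh = 912.63 − 878.51 = 34.12 m.
P = ρgΔh = 1000 × 9.81 × 34.12 = 334717 Pa ≈ 335 kPa.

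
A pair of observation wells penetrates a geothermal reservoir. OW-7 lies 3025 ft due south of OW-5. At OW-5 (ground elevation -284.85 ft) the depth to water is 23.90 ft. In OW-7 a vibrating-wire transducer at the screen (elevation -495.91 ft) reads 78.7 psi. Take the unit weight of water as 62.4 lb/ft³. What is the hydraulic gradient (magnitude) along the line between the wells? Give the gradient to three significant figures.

i ≈ 0.00183

Total head at OW-5: h = -284.85 − 23.90 = -308.75 ft.
Pressure head at OW-7: ψ = 144·P/γ = 144 × 78.7 / 62.4 = 181.62 ft.
Total head at OW-7: h = z + ψ = -495.91 + 181.62 = -314.29 ft.
Head difference: h(OW-5) − h(OW-7) = -308.75 − (-314.29) = 5.54 ft.
Hydraulic gradient: i = |Δh| / L = 5.54 / 3025 = 0.00183.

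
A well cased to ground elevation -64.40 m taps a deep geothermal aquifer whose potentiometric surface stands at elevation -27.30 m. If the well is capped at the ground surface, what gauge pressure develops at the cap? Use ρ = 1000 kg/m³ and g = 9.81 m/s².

P ≈ 364 kPa

Head above the cap: Δh = -27.30 − (-64.40) = 37.10 m.
P = ρgΔh = 1000 × 9.81 × 37.10 = 363951 Pa ≈ 364 kPa.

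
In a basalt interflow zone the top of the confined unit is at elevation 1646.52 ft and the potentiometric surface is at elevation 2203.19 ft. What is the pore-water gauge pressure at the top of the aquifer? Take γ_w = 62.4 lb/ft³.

Pressure head at the aquifer top: ψ = h − z = 2203.19 − 1646.52 = 556.67 ft.
P = γψ/144 = 62.4 × 556.67 / 144 = 241 psi.

P ≈ 241 psi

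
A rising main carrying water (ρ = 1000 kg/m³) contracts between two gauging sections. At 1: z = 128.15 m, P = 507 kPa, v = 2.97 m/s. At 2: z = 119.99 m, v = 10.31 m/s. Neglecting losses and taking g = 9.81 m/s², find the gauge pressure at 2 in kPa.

P₂ ≈ 538 kPa

Pressure head at 1: ψ₁ = P₁/(ρg) = 507×1000 / (1000 × 9.81) = 51.68 m.
Velocity heads: v₁²/2g = 2.97²/19.62 = 0.450 m; v₂²/2g = 10.31²/19.62 = 5.418 m.
Total head H = z₁ + ψ₁ + v₁²/2g = 128.15 + 51.68 + 0.450 = 180.28 m.
ψ₂ = H − z₂ − v₂²/2g = 180.28 − 119.99 − 5.418 = 54.87 m.
P₂ = ρgψ₂ = 1000 × 9.81 × 54.87 ≈ 538 kPa.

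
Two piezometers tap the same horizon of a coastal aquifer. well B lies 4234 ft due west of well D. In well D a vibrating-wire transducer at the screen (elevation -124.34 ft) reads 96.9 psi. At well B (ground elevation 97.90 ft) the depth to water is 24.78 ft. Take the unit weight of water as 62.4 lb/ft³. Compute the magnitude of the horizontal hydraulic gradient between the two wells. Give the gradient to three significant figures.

i ≈ 0.00618

Pressure head at well D: ψ = 144·P/γ = 144 × 96.9 / 62.4 = 223.62 ft.
Total head at well D: h = z + ψ = -124.34 + 223.62 = 99.28 ft.
Total head at well B: h = 97.90 − 24.78 = 73.12 ft.
Head difference: h(well D) − h(well B) = 99.28 − 73.12 = 26.16 ft.
Hydraulic gradient: i = |Δh| / L = 26.16 / 4234 = 0.00618.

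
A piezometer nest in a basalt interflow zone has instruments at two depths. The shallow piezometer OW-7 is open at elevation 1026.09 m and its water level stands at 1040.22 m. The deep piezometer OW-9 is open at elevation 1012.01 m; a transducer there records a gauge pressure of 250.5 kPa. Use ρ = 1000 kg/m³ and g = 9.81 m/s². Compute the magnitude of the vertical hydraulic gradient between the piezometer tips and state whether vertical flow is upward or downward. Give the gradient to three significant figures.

|i_v| ≈ 0.190; vertical flow is downward

Total head at OW-7: h = 1040.22 m (water level in the standpipe).
Pressure head at OW-9: ψ = P/(ρg) = 250.5×1000 / (1000 × 9.81) = 25.54 m.
Total head at OW-9: h = z + ψ = 1012.01 + 25.54 = 1037.55 m.
Δh = h(OW-7) − h(OW-9) = 1040.22 − 1037.55 = 2.67 m.
Vertical separation Δz = 1026.09 − 1012.01 = 14.08 m.
|i_v| = |Δh| / Δz = 2.67 / 14.08 = 0.190.
Head is higher in the shallow piezometer, so vertical flow is downward (recharge condition).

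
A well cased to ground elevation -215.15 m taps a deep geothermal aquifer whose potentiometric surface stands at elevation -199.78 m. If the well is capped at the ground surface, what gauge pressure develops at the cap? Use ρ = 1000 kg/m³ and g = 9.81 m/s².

P ≈ 151 kPa

Head above the cap: Δh = -199.78 − (-215.15) = 15.37 m.
P = ρgΔh = 1000 × 9.81 × 15.37 = 150780 Pa ≈ 151 kPa.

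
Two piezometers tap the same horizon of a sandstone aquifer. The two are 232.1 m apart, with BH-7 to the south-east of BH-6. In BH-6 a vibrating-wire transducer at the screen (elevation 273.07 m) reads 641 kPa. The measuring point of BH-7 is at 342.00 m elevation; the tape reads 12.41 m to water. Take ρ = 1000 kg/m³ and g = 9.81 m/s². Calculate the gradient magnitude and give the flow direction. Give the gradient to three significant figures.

i ≈ 0.0380; groundwater flows toward the south-east

Pressure head at BH-6: ψ = P/(ρg) = 641×1000 / (1000 × 9.81) = 65.34 m.
Total head at BH-6: h = z + ψ = 273.07 + 65.34 = 338.41 m.
Total head at BH-7: h = 342.00 − 12.41 = 329.59 m.
Head difference: h(BH-6) − h(BH-7) = 338.41 − 329.59 = 8.82 m.
Hydraulic gradient: i = |Δh| / L = 8.82 / 232.1 = 0.0380.
Flow is from higher to lower head: from BH-6 toward BH-7, i.e. toward the south-east.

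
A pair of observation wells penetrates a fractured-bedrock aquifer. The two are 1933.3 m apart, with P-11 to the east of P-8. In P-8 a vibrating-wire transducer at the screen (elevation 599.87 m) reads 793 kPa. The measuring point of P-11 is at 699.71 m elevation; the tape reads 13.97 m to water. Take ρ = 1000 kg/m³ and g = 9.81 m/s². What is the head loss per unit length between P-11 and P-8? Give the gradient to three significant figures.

i ≈ 0.00260 m/m

Pressure head at P-8: ψ = P/(ρg) = 793×1000 / (1000 × 9.81) = 80.84 m.
Total head at P-8: h = z + ψ = 599.87 + 80.84 = 680.71 m.
Total head at P-11: h = 699.71 − 13.97 = 685.74 m.
Head difference: h(P-8) − h(P-11) = 680.71 − 685.74 = -5.03 m.
Hydraulic gradient: i = |Δh| / L = 5.03 / 1933.3 = 0.00260.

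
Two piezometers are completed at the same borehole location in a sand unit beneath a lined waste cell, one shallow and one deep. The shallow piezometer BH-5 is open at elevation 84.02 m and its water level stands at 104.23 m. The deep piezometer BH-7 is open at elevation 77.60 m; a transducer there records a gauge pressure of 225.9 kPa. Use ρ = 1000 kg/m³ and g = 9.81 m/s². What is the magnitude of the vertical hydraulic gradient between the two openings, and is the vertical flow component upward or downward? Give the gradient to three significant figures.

Total head at BH-5: h = 104.23 m (water level in the standpipe).
Pressure head at BH-7: ψ = P/(ρg) = 225.9×1000 / (1000 × 9.81) = 23.03 m.
Total head at BH-7: h = z + ψ = 77.60 + 23.03 = 100.63 m.
Δh = h(BH-5) − h(BH-7) = 104.23 − 100.63 = 3.60 m.
Vertical separation Δz = 84.02 − 77.60 = 6.42 m.
|i_v| = |Δh| / Δz = 3.60 / 6.42 = 0.561.
Head is higher in the shallow piezometer, so vertical flow is downward (recharge condition).

|i_v| ≈ 0.561; vertical flow is downward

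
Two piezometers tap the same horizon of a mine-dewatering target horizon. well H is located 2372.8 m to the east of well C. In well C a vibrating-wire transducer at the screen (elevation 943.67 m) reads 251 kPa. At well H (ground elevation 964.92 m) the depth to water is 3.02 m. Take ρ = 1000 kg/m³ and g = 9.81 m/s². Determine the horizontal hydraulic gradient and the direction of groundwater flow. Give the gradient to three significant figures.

i ≈ 0.00310; groundwater flows toward the east

Pressure head at well C: ψ = P/(ρg) = 251×1000 / (1000 × 9.81) = 25.59 m.
Total head at well C: h = z + ψ = 943.67 + 25.59 = 969.26 m.
Total head at well H: h = 964.92 − 3.02 = 961.90 m.
Head difference: h(well C) − h(well H) = 969.26 − 961.90 = 7.36 m.
Hydraulic gradient: i = |Δh| / L = 7.36 / 2372.8 = 0.00310.
Flow is from higher to lower head: from well C toward well H, i.e. toward the east.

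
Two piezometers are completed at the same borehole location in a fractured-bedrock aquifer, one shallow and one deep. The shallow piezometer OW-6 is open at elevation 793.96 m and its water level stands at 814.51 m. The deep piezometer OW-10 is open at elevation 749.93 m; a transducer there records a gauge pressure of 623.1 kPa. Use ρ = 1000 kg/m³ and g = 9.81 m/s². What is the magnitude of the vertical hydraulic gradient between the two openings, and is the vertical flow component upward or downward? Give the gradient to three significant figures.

Total head at OW-6: h = 814.51 m (water level in the standpipe).
Pressure head at OW-10: ψ = P/(ρg) = 623.1×1000 / (1000 × 9.81) = 63.52 m.
Total head at OW-10: h = z + ψ = 749.93 + 63.52 = 813.45 m.
Δh = h(OW-6) − h(OW-10) = 814.51 − 813.45 = 1.06 m.
Vertical separation Δz = 793.96 − 749.93 = 44.03 m.
|i_v| = |Δh| / Δz = 1.06 / 44.03 = 0.0241.
Head is higher in the shallow piezometer, so vertical flow is downward (recharge condition).

|i_v| ≈ 0.0241; vertical flow is downward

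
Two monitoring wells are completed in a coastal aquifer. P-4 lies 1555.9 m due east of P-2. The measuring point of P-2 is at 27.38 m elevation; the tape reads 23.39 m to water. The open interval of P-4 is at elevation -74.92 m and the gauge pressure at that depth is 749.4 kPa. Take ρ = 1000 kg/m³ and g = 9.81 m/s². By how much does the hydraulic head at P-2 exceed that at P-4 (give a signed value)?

Total head at P-2: h = 27.38 − 23.39 = 3.99 m.
Pressure head at P-4: ψ = P/(ρg) = 749.4×1000 / (1000 × 9.81) = 76.39 m.
Total head at P-4: h = z + ψ = -74.92 + 76.39 = 1.47 m.
Head difference: h(P-2) − h(P-4) = 3.99 − 1.47 = 2.52 m.

Δh ≈ 2.52 m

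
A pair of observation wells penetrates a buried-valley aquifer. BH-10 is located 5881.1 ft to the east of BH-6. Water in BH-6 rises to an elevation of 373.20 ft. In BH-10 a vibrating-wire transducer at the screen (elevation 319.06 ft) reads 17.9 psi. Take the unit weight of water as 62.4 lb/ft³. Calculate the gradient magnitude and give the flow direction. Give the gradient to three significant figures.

Total head at BH-6: h = 373.20 ft (water level in the piezometer is the total head).
Pressure head at BH-10: ψ = 144·P/γ = 144 × 17.9 / 62.4 = 41.31 ft.
Total head at BH-10: h = z + ψ = 319.06 + 41.31 = 360.37 ft.
Head difference: h(BH-6) − h(BH-10) = 373.20 − 360.37 = 12.83 ft.
Hydraulic gradient: i = |Δh| / L = 12.83 / 5881.1 = 0.00218.
Flow is from higher to lower head: from BH-6 toward BH-10, i.e. toward the east.

i ≈ 0.00218; groundwater flows toward the east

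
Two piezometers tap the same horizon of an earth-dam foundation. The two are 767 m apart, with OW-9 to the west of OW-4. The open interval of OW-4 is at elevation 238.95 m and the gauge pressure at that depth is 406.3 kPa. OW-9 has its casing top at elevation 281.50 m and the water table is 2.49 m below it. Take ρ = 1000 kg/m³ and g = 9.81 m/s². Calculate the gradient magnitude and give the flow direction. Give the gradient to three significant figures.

Pressure head at OW-4: ψ = P/(ρg) = 406.3×1000 / (1000 × 9.81) = 41.42 m.
Total head at OW-4: h = z + ψ = 238.95 + 41.42 = 280.37 m.
Total head at OW-9: h = 281.50 − 2.49 = 279.01 m.
Head difference: h(OW-4) − h(OW-9) = 280.37 − 279.01 = 1.36 m.
Hydraulic gradient: i = |Δh| / L = 1.36 / 767 = 0.00177.
Flow is from higher to lower head: from OW-4 toward OW-9, i.e. toward the west.

i ≈ 0.00177; groundwater flows toward the west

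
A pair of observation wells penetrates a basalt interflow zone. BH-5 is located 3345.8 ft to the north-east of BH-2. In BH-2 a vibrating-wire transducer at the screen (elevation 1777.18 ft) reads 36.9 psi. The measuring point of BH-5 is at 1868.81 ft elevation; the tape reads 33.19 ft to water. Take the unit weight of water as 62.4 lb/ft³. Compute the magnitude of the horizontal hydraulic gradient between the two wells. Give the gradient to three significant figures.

Pressure head at BH-2: ψ = 144·P/γ = 144 × 36.9 / 62.4 = 85.15 ft.
Total head at BH-2: h = z + ψ = 1777.18 + 85.15 = 1862.33 ft.
Total head at BH-5: h = 1868.81 − 33.19 = 1835.62 ft.
Head difference: h(BH-2) − h(BH-5) = 1862.33 − 1835.62 = 26.71 ft.
Hydraulic gradient: i = |Δh| / L = 26.71 / 3345.8 = 0.00798.

i ≈ 0.00798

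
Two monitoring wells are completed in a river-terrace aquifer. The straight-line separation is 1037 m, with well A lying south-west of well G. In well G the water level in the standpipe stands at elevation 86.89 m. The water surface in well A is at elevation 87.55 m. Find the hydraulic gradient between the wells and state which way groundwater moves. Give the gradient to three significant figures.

Total head at well G: h = 86.89 m (water level in the piezometer is the total head).
Total head at well A: h = 87.55 m (water level in the piezometer is the total head).
Head difference: h(well G) − h(well A) = 86.89 − 87.55 = -0.66 m.
Hydraulic gradient: i = |Δh| / L = 0.66 / 1037 = 0.000636.
Flow is from higher to lower head: from well A toward well G, i.e. toward the north-east.

i ≈ 0.000636; groundwater flows toward the north-east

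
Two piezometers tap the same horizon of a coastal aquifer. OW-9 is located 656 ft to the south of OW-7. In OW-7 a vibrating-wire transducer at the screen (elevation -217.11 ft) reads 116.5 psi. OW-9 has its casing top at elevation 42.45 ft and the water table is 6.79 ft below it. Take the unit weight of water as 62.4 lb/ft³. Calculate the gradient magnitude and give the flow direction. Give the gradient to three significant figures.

i ≈ 0.0245; groundwater flows toward the south

Pressure head at OW-7: ψ = 144·P/γ = 144 × 116.5 / 62.4 = 268.85 ft.
Total head at OW-7: h = z + ψ = -217.11 + 268.85 = 51.74 ft.
Total head at OW-9: h = 42.45 − 6.79 = 35.66 ft.
Head difference: h(OW-7) − h(OW-9) = 51.74 − 35.66 = 16.08 ft.
Hydraulic gradient: i = |Δh| / L = 16.08 / 656 = 0.0245.
Flow is from higher to lower head: from OW-7 toward OW-9, i.e. toward the south.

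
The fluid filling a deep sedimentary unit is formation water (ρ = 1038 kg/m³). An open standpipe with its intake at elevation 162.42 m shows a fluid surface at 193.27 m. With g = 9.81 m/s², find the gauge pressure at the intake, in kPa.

Pressure head ψ = h − z = 193.27 − 162.42 = 30.85 m.
P = ρgψ = 1038 × 9.81 × 30.85 = 314139 Pa ≈ 314 kPa.

P ≈ 314 kPa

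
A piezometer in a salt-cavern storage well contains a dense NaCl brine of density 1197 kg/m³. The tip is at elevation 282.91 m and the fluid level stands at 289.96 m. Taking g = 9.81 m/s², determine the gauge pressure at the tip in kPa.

Pressure head ψ = h − z = 289.96 − 282.91 = 7.05 m.
P = ρgψ = 1197 × 9.81 × 7.05 = 82785 Pa ≈ 82.8 kPa.

P ≈ 82.8 kPa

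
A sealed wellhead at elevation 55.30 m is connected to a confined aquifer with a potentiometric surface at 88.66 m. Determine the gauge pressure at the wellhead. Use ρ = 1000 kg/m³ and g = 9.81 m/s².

P ≈ 327 kPa

Head above the cap: Δh = 88.66 − 55.30 = 33.36 m.
P = ρgΔh = 1000 × 9.81 × 33.36 = 327262 Pa ≈ 327 kPa.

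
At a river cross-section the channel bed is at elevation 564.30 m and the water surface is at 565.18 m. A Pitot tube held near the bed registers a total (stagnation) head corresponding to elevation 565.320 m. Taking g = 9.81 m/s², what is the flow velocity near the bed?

v ≈ 1.66 m/s

Near the bed, under hydrostatic conditions, the piezometric head (z + ψ) equals the free-surface elevation, 565.18 m.
Velocity head = total − piezometric = 565.320 − 565.18 = 0.140 m.
v = √(2g·h_v) = √(2 × 9.81 × 0.140) = 1.66 m/s.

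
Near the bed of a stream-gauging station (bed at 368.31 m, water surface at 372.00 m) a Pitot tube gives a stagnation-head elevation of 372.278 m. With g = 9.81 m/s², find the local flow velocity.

v ≈ 2.34 m/s

Near the bed, under hydrostatic conditions, the piezometric head (z + ψ) equals the free-surface elevation, 372.00 m.
Velocity head = total − piezometric = 372.278 − 372.00 = 0.278 m.
v = √(2g·h_v) = √(2 × 9.81 × 0.278) = 2.34 m/s.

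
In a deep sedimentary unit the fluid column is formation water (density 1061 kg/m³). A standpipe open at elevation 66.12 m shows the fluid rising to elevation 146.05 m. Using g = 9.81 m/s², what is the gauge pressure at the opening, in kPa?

Pressure head ψ = h − z = 146.05 − 66.12 = 79.93 m.
P = ρgψ = 1061 × 9.81 × 79.93 = 831944 Pa ≈ 832 kPa.

P ≈ 832 kPa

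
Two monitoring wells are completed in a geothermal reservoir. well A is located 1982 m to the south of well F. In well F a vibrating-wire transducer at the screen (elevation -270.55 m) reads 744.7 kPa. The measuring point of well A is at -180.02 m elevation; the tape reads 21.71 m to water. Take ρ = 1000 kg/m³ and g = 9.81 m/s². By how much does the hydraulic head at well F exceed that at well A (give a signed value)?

Pressure head at well F: ψ = P/(ρg) = 744.7×1000 / (1000 × 9.81) = 75.91 m.
Total head at well F: h = z + ψ = -270.55 + 75.91 = -194.64 m.
Total head at well A: h = -180.02 − 21.71 = -201.73 m.
Head difference: h(well F) − h(well A) = -194.64 − (-201.73) = 7.09 m.

Δh ≈ 7.09 m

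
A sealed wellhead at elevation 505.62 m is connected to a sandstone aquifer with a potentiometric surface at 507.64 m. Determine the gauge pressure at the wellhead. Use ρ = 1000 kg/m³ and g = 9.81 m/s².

P ≈ 19.8 kPa

Head above the cap: Δh = 507.64 − 505.62 = 2.02 m.
P = ρgΔh = 1000 × 9.81 × 2.02 = 19816 Pa ≈ 19.8 kPa.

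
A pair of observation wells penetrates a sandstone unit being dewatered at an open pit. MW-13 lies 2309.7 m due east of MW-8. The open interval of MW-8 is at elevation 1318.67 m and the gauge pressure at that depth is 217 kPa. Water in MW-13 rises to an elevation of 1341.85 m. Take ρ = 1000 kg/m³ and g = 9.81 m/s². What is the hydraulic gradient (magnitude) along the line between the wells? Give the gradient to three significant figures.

Pressure head at MW-8: ψ = P/(ρg) = 217×1000 / (1000 × 9.81) = 22.12 m.
Total head at MW-8: h = z + ψ = 1318.67 + 22.12 = 1340.79 m.
Total head at MW-13: h = 1341.85 m (water level in the piezometer is the total head).
Head difference: h(MW-8) − h(MW-13) = 1340.79 − 1341.85 = -1.06 m.
Hydraulic gradient: i = |Δh| / L = 1.06 / 2309.7 = 0.000459.

i ≈ 0.000459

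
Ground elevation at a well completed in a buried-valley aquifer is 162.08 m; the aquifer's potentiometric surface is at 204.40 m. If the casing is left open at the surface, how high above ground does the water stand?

≈ 42.32 m above ground

Water rises to the potentiometric surface, so the rise above ground = 204.40 − 162.08 = 42.32 m.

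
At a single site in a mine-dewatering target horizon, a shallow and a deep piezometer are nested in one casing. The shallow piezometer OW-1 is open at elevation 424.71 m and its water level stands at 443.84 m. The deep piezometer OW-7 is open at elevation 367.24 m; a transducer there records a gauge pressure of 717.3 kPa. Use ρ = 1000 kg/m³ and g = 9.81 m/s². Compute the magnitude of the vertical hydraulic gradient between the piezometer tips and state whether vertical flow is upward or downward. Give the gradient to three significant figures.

Total head at OW-1: h = 443.84 m (water level in the standpipe).
Pressure head at OW-7: ψ = P/(ρg) = 717.3×1000 / (1000 × 9.81) = 73.12 m.
Total head at OW-7: h = z + ψ = 367.24 + 73.12 = 440.36 m.
Δh = h(OW-1) − h(OW-7) = 443.84 − 440.36 = 3.48 m.
Vertical separation Δz = 424.71 − 367.24 = 57.47 m.
|i_v| = |Δh| / Δz = 3.48 / 57.47 = 0.0606.
Head is higher in the shallow piezometer, so vertical flow is downward (recharge condition).

|i_v| ≈ 0.0606; vertical flow is downward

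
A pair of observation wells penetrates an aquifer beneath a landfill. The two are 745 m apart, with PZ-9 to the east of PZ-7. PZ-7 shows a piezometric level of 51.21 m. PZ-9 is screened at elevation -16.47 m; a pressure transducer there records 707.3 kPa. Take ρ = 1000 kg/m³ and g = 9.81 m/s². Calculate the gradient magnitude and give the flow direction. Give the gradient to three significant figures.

i ≈ 0.00593; groundwater flows toward the west

Total head at PZ-7: h = 51.21 m (water level in the piezometer is the total head).
Pressure head at PZ-9: ψ = P/(ρg) = 707.3×1000 / (1000 × 9.81) = 72.10 m.
Total head at PZ-9: h = z + ψ = -16.47 + 72.10 = 55.63 m.
Head difference: h(PZ-7) − h(PZ-9) = 51.21 − 55.63 = -4.42 m.
Hydraulic gradient: i = |Δh| / L = 4.42 / 745 = 0.00593.
Flow is from higher to lower head: from PZ-9 toward PZ-7, i.e. toward the west.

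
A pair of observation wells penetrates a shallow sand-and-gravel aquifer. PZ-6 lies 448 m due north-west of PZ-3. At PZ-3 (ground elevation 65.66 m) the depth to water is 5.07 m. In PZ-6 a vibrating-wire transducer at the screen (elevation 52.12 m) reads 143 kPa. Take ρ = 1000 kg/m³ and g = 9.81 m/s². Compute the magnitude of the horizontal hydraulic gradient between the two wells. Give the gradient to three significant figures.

Total head at PZ-3: h = 65.66 − 5.07 = 60.59 m.
Pressure head at PZ-6: ψ = P/(ρg) = 143×1000 / (1000 × 9.81) = 14.58 m.
Total head at PZ-6: h = z + ψ = 52.12 + 14.58 = 66.70 m.
Head difference: h(PZ-3) − h(PZ-6) = 60.59 − 66.70 = -6.11 m.
Hydraulic gradient: i = |Δh| / L = 6.11 / 448 = 0.0136.

i ≈ 0.0136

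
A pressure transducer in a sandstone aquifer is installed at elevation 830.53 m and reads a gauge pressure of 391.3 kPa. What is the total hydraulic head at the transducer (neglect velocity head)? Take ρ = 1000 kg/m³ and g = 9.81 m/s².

ψ = P/(ρg) = 391.3×1000 / (1000 × 9.81) = 39.89 m.
h = z + ψ = 830.53 + 39.89 = 870.42 m.

h ≈ 870.42 m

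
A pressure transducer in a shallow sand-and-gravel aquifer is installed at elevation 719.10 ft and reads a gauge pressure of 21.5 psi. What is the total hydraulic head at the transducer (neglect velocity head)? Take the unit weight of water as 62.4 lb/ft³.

ψ = 144·P/γ = 144 × 21.5 / 62.4 = 49.62 ft.
h = z + ψ = 719.10 + 49.62 = 768.72 ft.

h ≈ 768.72 ft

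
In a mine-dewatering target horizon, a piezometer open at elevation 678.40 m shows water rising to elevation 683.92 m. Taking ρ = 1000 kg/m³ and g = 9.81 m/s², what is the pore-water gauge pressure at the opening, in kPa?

Pressure head ψ = h − z = 683.92 − 678.40 = 5.52 m.
P = ρgψ = 1000 × 9.81 × 5.52 = 54151 Pa ≈ 54.2 kPa.

P ≈ 54.2 kPa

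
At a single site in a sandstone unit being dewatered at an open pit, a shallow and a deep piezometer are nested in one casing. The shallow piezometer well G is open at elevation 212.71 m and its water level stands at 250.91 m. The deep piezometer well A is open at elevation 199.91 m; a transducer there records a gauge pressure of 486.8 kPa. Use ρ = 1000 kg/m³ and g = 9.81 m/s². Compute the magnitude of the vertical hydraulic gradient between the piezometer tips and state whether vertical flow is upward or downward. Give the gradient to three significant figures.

|i_v| ≈ 0.108; vertical flow is downward

Total head at well G: h = 250.91 m (water level in the standpipe).
Pressure head at well A: ψ = P/(ρg) = 486.8×1000 / (1000 × 9.81) = 49.62 m.
Total head at well A: h = z + ψ = 199.91 + 49.62 = 249.53 m.
Δh = h(well G) − h(well A) = 250.91 − 249.53 = 1.38 m.
Vertical separation Δz = 212.71 − 199.91 = 12.80 m.
|i_v| = |Δh| / Δz = 1.38 / 12.80 = 0.108.
Head is higher in the shallow piezometer, so vertical flow is downward (recharge condition).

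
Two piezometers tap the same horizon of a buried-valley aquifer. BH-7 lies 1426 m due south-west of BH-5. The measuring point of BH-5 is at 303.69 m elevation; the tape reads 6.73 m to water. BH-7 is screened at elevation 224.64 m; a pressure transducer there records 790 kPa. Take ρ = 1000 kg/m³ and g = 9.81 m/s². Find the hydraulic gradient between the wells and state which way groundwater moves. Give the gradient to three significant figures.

Total head at BH-5: h = 303.69 − 6.73 = 296.96 m.
Pressure head at BH-7: ψ = P/(ρg) = 790×1000 / (1000 × 9.81) = 80.53 m.
Total head at BH-7: h = z + ψ = 224.64 + 80.53 = 305.17 m.
Head difference: h(BH-5) − h(BH-7) = 296.96 − 305.17 = -8.21 m.
Hydraulic gradient: i = |Δh| / L = 8.21 / 1426 = 0.00576.
Flow is from higher to lower head: from BH-7 toward BH-5, i.e. toward the north-east.

i ≈ 0.00576; groundwater flows toward the north-east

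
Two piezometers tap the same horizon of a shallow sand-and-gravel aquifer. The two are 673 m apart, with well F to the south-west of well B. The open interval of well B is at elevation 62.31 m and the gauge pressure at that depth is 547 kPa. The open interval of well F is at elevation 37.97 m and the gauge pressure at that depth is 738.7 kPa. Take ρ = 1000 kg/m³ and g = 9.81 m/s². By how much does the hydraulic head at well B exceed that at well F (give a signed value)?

Δh ≈ 4.80 m

Pressure head at well B: ψ = P/(ρg) = 547×1000 / (1000 × 9.81) = 55.76 m.
Total head at well B: h = z + ψ = 62.31 + 55.76 = 118.07 m.
Pressure head at well F: ψ = P/(ρg) = 738.7×1000 / (1000 × 9.81) = 75.30 m.
Total head at well F: h = z + ψ = 37.97 + 75.30 = 113.27 m.
Head difference: h(well B) − h(well F) = 118.07 − 113.27 = 4.80 m.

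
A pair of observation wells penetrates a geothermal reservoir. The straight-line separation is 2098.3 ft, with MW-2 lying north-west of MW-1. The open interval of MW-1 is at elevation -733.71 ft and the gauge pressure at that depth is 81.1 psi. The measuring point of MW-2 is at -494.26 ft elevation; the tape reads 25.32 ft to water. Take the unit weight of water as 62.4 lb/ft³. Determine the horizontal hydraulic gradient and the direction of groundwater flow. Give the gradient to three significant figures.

i ≈ 0.0129; groundwater flows toward the south-east

Pressure head at MW-1: ψ = 144·P/γ = 144 × 81.1 / 62.4 = 187.15 ft.
Total head at MW-1: h = z + ψ = -733.71 + 187.15 = -546.56 ft.
Total head at MW-2: h = -494.26 − 25.32 = -519.58 ft.
Head difference: h(MW-1) − h(MW-2) = -546.56 − (-519.58) = -26.98 ft.
Hydraulic gradient: i = |Δh| / L = 26.98 / 2098.3 = 0.0129.
Flow is from higher to lower head: from MW-2 toward MW-1, i.e. toward the south-east.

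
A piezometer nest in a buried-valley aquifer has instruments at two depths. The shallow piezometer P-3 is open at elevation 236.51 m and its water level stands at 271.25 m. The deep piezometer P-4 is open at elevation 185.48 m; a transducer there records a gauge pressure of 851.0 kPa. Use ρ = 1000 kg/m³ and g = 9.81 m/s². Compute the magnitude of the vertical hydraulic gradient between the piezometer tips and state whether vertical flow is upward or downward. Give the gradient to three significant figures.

|i_v| ≈ 0.0192; vertical flow is upward

Total head at P-3: h = 271.25 m (water level in the standpipe).
Pressure head at P-4: ψ = P/(ρg) = 851.0×1000 / (1000 × 9.81) = 86.75 m.
Total head at P-4: h = z + ψ = 185.48 + 86.75 = 272.23 m.
Δh = h(P-3) − h(P-4) = 271.25 − 272.23 = -0.98 m.
Vertical separation Δz = 236.51 − 185.48 = 51.03 m.
|i_v| = |Δh| / Δz = 0.98 / 51.03 = 0.0192.
Head is higher in the deep piezometer, so vertical flow is upward (discharge condition).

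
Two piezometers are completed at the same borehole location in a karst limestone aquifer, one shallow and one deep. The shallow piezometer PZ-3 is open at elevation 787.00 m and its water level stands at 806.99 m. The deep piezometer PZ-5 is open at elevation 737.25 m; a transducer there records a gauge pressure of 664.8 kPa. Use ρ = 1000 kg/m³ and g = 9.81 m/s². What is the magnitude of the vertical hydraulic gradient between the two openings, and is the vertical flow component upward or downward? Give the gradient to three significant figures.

|i_v| ≈ 0.0396; vertical flow is downward

Total head at PZ-3: h = 806.99 m (water level in the standpipe).
Pressure head at PZ-5: ψ = P/(ρg) = 664.8×1000 / (1000 × 9.81) = 67.77 m.
Total head at PZ-5: h = z + ψ = 737.25 + 67.77 = 805.02 m.
Δh = h(PZ-3) − h(PZ-5) = 806.99 − 805.02 = 1.97 m.
Vertical separation Δz = 787.00 − 737.25 = 49.75 m.
|i_v| = |Δh| / Δz = 1.97 / 49.75 = 0.0396.
Head is higher in the shallow piezometer, so vertical flow is downward (recharge condition).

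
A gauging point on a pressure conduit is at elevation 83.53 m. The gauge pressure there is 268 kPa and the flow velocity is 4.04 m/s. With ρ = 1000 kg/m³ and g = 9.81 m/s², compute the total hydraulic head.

Pressure head ψ = P/(ρg) = 268×1000 / (1000 × 9.81) = 27.32 m.
Velocity head = v²/(2g) = 4.04² / (2 × 9.81) = 0.832 m.
h = z + ψ + v²/(2g) = 83.53 + 27.32 + 0.832 = 111.68 m.

h ≈ 111.68 m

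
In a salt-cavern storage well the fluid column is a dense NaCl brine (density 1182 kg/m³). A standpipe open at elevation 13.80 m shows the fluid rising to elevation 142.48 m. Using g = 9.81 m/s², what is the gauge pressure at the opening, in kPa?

Pressure head ψ = h − z = 142.48 − 13.80 = 128.68 m.
P = ρgψ = 1182 × 9.81 × 128.68 = 1492099 Pa ≈ 1490 kPa.

P ≈ 1490 kPa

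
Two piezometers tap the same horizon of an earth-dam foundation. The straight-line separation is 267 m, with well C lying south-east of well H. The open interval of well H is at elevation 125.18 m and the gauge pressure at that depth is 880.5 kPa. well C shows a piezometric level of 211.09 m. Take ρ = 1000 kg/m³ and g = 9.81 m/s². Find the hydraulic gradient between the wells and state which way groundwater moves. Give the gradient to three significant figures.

i ≈ 0.0144; groundwater flows toward the south-east

Pressure head at well H: ψ = P/(ρg) = 880.5×1000 / (1000 × 9.81) = 89.76 m.
Total head at well H: h = z + ψ = 125.18 + 89.76 = 214.94 m.
Total head at well C: h = 211.09 m (water level in the piezometer is the total head).
Head difference: h(well H) − h(well C) = 214.94 − 211.09 = 3.85 m.
Hydraulic gradient: i = |Δh| / L = 3.85 / 267 = 0.0144.
Flow is from higher to lower head: from well H toward well C, i.e. toward the south-east.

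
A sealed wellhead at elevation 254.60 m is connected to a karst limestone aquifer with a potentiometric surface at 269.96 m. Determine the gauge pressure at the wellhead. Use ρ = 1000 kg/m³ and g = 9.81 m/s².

P ≈ 151 kPa

Head above the cap: Δh = 269.96 − 254.60 = 15.36 m.
P = ρgΔh = 1000 × 9.81 × 15.36 = 150682 Pa ≈ 151 kPa.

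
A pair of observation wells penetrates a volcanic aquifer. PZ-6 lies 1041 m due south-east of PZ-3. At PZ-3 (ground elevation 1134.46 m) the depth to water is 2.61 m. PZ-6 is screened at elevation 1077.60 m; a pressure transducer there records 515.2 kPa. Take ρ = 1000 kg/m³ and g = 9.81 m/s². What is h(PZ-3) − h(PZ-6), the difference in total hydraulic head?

Δh ≈ 1.73 m

Total head at PZ-3: h = 1134.46 − 2.61 = 1131.85 m.
Pressure head at PZ-6: ψ = P/(ρg) = 515.2×1000 / (1000 × 9.81) = 52.52 m.
Total head at PZ-6: h = z + ψ = 1077.60 + 52.52 = 1130.12 m.
Head difference: h(PZ-3) − h(PZ-6) = 1131.85 − 1130.12 = 1.73 m.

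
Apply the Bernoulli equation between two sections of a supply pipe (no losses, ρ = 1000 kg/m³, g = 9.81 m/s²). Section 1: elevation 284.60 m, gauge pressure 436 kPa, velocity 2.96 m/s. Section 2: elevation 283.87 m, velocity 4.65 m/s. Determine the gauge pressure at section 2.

P₂ ≈ 437 kPa

Pressure head at 1: ψ₁ = P₁/(ρg) = 436×1000 / (1000 × 9.81) = 44.44 m.
Velocity heads: v₁²/2g = 2.96²/19.62 = 0.447 m; v₂²/2g = 4.65²/19.62 = 1.102 m.
Total head H = z₁ + ψ₁ + v₁²/2g = 284.60 + 44.44 + 0.447 = 329.49 m.
ψ₂ = H − z₂ − v₂²/2g = 329.49 − 283.87 − 1.102 = 44.52 m.
P₂ = ρgψ₂ = 1000 × 9.81 × 44.52 ≈ 437 kPa.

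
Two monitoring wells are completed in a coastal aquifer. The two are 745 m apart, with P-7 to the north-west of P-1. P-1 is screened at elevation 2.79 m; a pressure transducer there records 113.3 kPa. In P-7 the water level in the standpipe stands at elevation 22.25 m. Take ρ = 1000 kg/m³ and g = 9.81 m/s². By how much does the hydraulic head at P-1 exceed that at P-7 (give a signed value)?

Δh ≈ -7.91 m

Pressure head at P-1: ψ = P/(ρg) = 113.3×1000 / (1000 × 9.81) = 11.55 m.
Total head at P-1: h = z + ψ = 2.79 + 11.55 = 14.34 m.
Total head at P-7: h = 22.25 m (water level in the piezometer is the total head).
Head difference: h(P-1) − h(P-7) = 14.34 − 22.25 = -7.91 m.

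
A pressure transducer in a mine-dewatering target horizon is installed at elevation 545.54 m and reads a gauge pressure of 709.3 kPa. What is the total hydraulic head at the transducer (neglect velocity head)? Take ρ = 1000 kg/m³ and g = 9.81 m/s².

h ≈ 617.84 m

ψ = P/(ρg) = 709.3×1000 / (1000 × 9.81) = 72.30 m.
h = z + ψ = 545.54 + 72.30 = 617.84 m.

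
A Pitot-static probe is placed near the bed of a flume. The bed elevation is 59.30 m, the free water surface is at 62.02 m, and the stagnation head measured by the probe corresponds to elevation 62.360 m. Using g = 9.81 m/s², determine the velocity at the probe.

Near the bed, under hydrostatic conditions, the piezometric head (z + ψ) equals the free-surface elevation, 62.02 m.
Velocity head = total − piezometric = 62.360 − 62.02 = 0.340 m.
v = √(2g·h_v) = √(2 × 9.81 × 0.340) = 2.58 m/s.

v ≈ 2.58 m/s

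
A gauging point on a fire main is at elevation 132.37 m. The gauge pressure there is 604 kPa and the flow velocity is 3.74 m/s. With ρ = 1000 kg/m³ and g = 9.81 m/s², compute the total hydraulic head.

h ≈ 194.65 m

Pressure head ψ = P/(ρg) = 604×1000 / (1000 × 9.81) = 61.57 m.
Velocity head = v²/(2g) = 3.74² / (2 × 9.81) = 0.713 m.
h = z + ψ + v²/(2g) = 132.37 + 61.57 + 0.713 = 194.65 m.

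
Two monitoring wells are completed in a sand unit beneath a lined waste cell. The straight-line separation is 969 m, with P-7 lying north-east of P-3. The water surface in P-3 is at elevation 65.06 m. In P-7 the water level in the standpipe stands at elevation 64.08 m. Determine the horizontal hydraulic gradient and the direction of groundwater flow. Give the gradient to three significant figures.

Total head at P-3: h = 65.06 m (water level in the piezometer is the total head).
Total head at P-7: h = 64.08 m (water level in the piezometer is the total head).
Head difference: h(P-3) − h(P-7) = 65.06 − 64.08 = 0.98 m.
Hydraulic gradient: i = |Δh| / L = 0.98 / 969 = 0.00101.
Flow is from higher to lower head: from P-3 toward P-7, i.e. toward the north-east.

i ≈ 0.00101; groundwater flows toward the north-east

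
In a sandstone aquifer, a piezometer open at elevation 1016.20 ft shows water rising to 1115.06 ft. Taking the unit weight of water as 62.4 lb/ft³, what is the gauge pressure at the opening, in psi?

Pressure head ψ = h − z = 1115.06 − 1016.20 = 98.86 ft.
P = γ·ψ / 144 = 62.4 × 98.86 / 144 = 42.8 psi.

P ≈ 42.8 psi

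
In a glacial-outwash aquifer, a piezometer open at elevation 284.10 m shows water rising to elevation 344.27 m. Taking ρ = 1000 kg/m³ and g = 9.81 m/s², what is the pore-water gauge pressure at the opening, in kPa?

Pressure head ψ = h − z = 344.27 − 284.10 = 60.17 m.
P = ρgψ = 1000 × 9.81 × 60.17 = 590268 Pa ≈ 590 kPa.

P ≈ 590 kPa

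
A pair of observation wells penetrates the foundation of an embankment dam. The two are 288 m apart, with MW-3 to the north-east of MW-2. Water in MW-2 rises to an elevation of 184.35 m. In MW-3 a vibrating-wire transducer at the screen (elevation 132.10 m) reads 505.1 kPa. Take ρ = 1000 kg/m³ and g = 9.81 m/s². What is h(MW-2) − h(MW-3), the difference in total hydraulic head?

Δh ≈ 0.76 m

Total head at MW-2: h = 184.35 m (water level in the piezometer is the total head).
Pressure head at MW-3: ψ = P/(ρg) = 505.1×1000 / (1000 × 9.81) = 51.49 m.
Total head at MW-3: h = z + ψ = 132.10 + 51.49 = 183.59 m.
Head difference: h(MW-2) − h(MW-3) = 184.35 − 183.59 = 0.76 m.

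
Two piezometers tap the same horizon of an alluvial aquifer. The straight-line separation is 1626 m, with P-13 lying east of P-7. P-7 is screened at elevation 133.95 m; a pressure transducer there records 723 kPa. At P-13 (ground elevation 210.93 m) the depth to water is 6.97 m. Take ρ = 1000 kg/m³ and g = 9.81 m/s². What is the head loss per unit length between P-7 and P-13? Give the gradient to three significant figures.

i ≈ 0.00227 m/m

Pressure head at P-7: ψ = P/(ρg) = 723×1000 / (1000 × 9.81) = 73.70 m.
Total head at P-7: h = z + ψ = 133.95 + 73.70 = 207.65 m.
Total head at P-13: h = 210.93 − 6.97 = 203.96 m.
Head difference: h(P-7) − h(P-13) = 207.65 − 203.96 = 3.69 m.
Hydraulic gradient: i = |Δh| / L = 3.69 / 1626 = 0.00227.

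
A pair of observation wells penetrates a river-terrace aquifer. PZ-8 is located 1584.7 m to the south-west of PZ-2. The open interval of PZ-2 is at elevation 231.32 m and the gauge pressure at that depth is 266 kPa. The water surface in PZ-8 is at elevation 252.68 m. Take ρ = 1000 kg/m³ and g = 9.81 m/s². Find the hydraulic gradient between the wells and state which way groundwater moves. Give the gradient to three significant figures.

Pressure head at PZ-2: ψ = P/(ρg) = 266×1000 / (1000 × 9.81) = 27.12 m.
Total head at PZ-2: h = z + ψ = 231.32 + 27.12 = 258.44 m.
Total head at PZ-8: h = 252.68 m (water level in the piezometer is the total head).
Head difference: h(PZ-2) − h(PZ-8) = 258.44 − 252.68 = 5.76 m.
Hydraulic gradient: i = |Δh| / L = 5.76 / 1584.7 = 0.00363.
Flow is from higher to lower head: from PZ-2 toward PZ-8, i.e. toward the south-west.

i ≈ 0.00363; groundwater flows toward the south-west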